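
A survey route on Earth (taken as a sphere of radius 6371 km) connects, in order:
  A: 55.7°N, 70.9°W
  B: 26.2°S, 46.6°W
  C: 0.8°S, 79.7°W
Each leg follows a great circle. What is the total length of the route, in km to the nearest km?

13924 km

Leg A→B: central angle 1.4745 rad, distance 9394.3 km.
Leg B→C: central angle 0.7110 rad, distance 4529.5 km.
Total: 9394.3 + 4529.5 ≈ 13924 km.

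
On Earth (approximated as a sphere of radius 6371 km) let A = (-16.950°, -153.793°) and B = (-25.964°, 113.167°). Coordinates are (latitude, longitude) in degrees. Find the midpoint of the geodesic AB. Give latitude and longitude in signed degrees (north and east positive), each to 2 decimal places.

The central angle between A and B is δ = 1.4887 rad.
With f = 0.5, the slerp weights are sin((1−f)δ)/sin δ = 0.6798 and sin(fδ)/sin δ = 0.6798.
Weighted sum of the unit vectors: (0.6798)·(-0.8582,-0.4224,-0.2915) + (0.6798)·(-0.3537,0.8266,-0.4378) = (-0.8238, 0.2747, -0.4958).
Converting back: φ = atan2(z, √(x²+y²)) = -29.72°, λ = atan2(y, x) = 161.56°.

-29.72°, 161.56°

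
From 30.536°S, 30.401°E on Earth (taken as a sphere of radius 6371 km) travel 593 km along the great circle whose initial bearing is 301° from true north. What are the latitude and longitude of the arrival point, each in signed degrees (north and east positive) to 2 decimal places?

-27.69°, 25.24°

Angular distance δ = d/R = 593/6371 = 0.09308 rad; initial bearing θ = 5.2534 rad.
sin φ₂ = sin φ₁ cos δ + cos φ₁ sin δ cos θ = (-0.5081)(0.9957) + (0.8613)(0.0929)(0.5150) = -0.4646, so φ₂ = -27.69°.
Δλ = atan2(sin θ sin δ cos φ₁, cos δ − sin φ₁ sin φ₂) = atan2(-0.0686, 0.7596) = -5.162°.
λ₂ = 30.401° − 5.162° = 25.24°.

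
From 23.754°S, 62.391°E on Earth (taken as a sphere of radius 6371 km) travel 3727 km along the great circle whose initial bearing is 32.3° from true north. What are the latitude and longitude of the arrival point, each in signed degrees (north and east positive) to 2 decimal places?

Angular distance δ = d/R = 3727/6371 = 0.58499 rad; initial bearing θ = 0.5637 rad.
sin φ₂ = sin φ₁ cos δ + cos φ₁ sin δ cos θ = (-0.4028)(0.8337) + (0.9153)(0.5522)(0.8453) = 0.0914, so φ₂ = 5.24°.
Δλ = atan2(sin θ sin δ cos φ₁, cos δ − sin φ₁ sin φ₂) = atan2(0.2701, 0.8705) = 17.236°.
λ₂ = 62.391° + 17.236° = 79.63°.

5.24°, 79.63°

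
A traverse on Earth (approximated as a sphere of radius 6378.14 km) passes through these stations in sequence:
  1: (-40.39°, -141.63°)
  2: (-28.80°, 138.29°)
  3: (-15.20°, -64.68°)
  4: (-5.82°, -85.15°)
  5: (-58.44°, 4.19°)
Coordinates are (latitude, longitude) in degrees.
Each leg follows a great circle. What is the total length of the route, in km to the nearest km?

33652 km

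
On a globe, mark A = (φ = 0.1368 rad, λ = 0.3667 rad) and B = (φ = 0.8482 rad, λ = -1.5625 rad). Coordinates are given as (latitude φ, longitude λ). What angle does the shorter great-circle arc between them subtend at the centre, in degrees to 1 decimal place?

97.3°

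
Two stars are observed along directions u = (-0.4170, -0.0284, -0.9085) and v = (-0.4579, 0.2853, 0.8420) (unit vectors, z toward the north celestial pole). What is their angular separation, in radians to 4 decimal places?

u·v = -0.5821; |u| = 1.0000, |v| = 1.0000.
cos θ = (u·v)/(|u||v|) = -0.5821, so θ = 2.1921 rad.

2.1921 rad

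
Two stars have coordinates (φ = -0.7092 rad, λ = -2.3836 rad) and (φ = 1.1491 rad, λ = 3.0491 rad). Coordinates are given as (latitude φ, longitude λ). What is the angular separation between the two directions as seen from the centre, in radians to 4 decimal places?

1.9707 rad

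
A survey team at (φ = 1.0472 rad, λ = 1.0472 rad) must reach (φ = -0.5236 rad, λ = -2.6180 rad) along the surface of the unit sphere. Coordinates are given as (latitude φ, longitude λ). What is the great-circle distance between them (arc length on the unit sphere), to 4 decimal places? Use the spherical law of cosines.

2.5116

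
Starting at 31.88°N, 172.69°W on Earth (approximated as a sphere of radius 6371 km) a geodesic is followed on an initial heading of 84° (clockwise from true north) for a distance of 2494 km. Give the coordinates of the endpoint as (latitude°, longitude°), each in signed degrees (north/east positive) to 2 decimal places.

Angular distance δ = d/R = 2494/6371 = 0.39146 rad; initial bearing θ = 1.4661 rad.
sin φ₂ = sin φ₁ cos δ + cos φ₁ sin δ cos θ = (0.5281)(0.9244) + (0.8492)(0.3815)(0.1045) = 0.5221, so φ₂ = 31.47°.
Δλ = atan2(sin θ sin δ cos φ₁, cos δ − sin φ₁ sin φ₂) = atan2(0.3222, 0.6486) = 26.416°.
λ₂ = -172.690° + 26.416° = -146.27°.

31.47°, -146.27°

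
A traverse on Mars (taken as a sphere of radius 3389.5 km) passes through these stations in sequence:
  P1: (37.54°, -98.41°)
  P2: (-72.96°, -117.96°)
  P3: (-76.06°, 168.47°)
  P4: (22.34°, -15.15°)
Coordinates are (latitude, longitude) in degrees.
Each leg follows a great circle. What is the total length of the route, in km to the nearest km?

15153 km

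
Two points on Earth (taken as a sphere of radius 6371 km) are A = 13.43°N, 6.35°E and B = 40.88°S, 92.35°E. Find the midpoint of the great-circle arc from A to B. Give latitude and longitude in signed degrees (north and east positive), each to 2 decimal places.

-18.35°, 42.69°

Central angle δ = 1.6717 rad. Interpolating on the sphere with fraction f = 0.5:
P = [sin((1−f)δ)·A + sin(fδ)·B] / sin δ = 0.7456·A + 0.7456·B in Cartesian coordinates,
giving P = (0.6977, 0.6435, -0.3148), i.e. latitude -18.35°, longitude 42.69°.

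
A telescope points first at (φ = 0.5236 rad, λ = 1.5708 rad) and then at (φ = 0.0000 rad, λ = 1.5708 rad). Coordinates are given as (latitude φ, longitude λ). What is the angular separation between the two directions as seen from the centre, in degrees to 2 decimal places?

Let φ₁ = 0.5236 rad, φ₂ = 0.0000 rad, and Δλ = 0.0000 rad.
Haversine: a = sin²(Δφ/2) + cos φ₁ cos φ₂ sin²(Δλ/2) = 0.0670 + (0.8660)(1.0000)(0.0000) = 0.06699.
Central angle c = 2·arcsin(√a) = 0.52360 rad.
So the angular separation is 30.00°.

30.00°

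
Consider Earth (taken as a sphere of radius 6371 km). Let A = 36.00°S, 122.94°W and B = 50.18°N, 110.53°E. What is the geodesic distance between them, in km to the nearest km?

15506 km

Let φ₁ = -0.6283 rad, φ₂ = 0.8758 rad, and Δλ = -2.2084 rad.
Haversine: a = sin²(Δφ/2) + cos φ₁ cos φ₂ sin²(Δλ/2) = 0.4667 + (0.8090)(0.6404)(0.7976) = 0.87992.
Central angle c = 2·arcsin(√a) = 2.43386 rad.
Distance = R·c = 6371 × 2.4339 ≈ 15506 km.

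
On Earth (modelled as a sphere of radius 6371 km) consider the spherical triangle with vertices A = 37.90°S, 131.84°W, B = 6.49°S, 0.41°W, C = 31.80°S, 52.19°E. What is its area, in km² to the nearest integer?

Side lengths (central angles): a = 0.9613, b = 1.9233, c = 2.0368 rad; semiperimeter s = 2.4607.
By l'Huilier's theorem, tan(E/4) = √[tan(s/2) tan((s−a)/2) tan((s−b)/2) tan((s−c)/2)], giving spherical excess E = 1.5035 rad.
Area = E·R² = 1.5035 × (6371)² ≈ 61027553 km².

61027553 km²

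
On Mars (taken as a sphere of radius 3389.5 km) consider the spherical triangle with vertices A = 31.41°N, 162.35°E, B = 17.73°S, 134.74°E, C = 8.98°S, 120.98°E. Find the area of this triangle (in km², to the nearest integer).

1697180 km²

Side lengths (central angles): a = 0.2789, b = 0.9869, c = 0.9744 rad; semiperimeter s = 1.1201.
By l'Huilier's theorem, tan(E/4) = √[tan(s/2) tan((s−a)/2) tan((s−b)/2) tan((s−c)/2)], giving spherical excess E = 0.1477 rad.
Area = E·R² = 0.1477 × (3389.5)² ≈ 1697180 km².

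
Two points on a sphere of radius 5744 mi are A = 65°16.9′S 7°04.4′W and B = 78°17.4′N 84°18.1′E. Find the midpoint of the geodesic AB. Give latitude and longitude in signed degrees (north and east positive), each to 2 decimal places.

The central angle between A and B is δ = 2.6715 rad.
With f = 0.5, the slerp weights are sin((1−f)δ)/sin δ = 2.1467 and sin(fδ)/sin δ = 2.1467.
Weighted sum of the unit vectors: (2.1467)·(0.4150,-0.0515,-0.9084) + (2.1467)·(0.0202,0.2020,0.9792) = (0.9341, 0.3230, 0.1520).
Converting back: φ = atan2(z, √(x²+y²)) = 8.74°, λ = atan2(y, x) = 19.07°.

8.74°, 19.07°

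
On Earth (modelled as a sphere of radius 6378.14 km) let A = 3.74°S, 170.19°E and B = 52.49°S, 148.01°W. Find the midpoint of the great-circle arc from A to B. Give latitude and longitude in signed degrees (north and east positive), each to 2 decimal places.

The central angle between A and B is δ = 1.0418 rad.
With f = 0.5, the slerp weights are sin((1−f)δ)/sin δ = 0.5764 and sin(fδ)/sin δ = 0.5764.
Weighted sum of the unit vectors: (0.5764)·(-0.9833,0.1700,-0.0652) + (0.5764)·(-0.5164,-0.3226,-0.7932) = (-0.8645, -0.0879, -0.4949).
Converting back: φ = atan2(z, √(x²+y²)) = -29.66°, λ = atan2(y, x) = -174.19°.

-29.66°, -174.19°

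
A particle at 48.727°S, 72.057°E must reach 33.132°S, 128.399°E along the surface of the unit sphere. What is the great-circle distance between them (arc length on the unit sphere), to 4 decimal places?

With latitudes φ₁ = -48.727°, φ₂ = -33.132° and longitude difference Δλ = 56.342°:
cos c = sin φ₁ sin φ₂ + cos φ₁ cos φ₂ cos Δλ = (-0.7516)(-0.5466) + (0.6596)(0.8374)(0.5542) = 0.71695,
so c = arccos(0.71695) = 0.77138 rad.
On the unit sphere the arc length equals the central angle: 0.7714.

0.7714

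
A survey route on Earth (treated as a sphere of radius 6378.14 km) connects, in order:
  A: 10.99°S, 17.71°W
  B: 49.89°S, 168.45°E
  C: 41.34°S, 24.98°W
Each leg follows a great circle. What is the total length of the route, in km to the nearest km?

Leg A→B: central angle 2.0749 rad, distance 13233.8 km.
Leg B→C: central angle 1.5361 rad, distance 9797.4 km.
Total: 13233.8 + 9797.4 ≈ 23031 km.

23031 km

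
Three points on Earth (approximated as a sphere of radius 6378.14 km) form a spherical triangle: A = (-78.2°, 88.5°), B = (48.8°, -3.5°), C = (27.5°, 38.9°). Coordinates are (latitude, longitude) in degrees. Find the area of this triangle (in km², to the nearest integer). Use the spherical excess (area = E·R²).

Side lengths (central angles): a = 0.6779, b = 1.9118, c = 2.4057 rad; semiperimeter s = 2.4977.
By l'Huilier's theorem, tan(E/4) = √[tan(s/2) tan((s−a)/2) tan((s−b)/2) tan((s−c)/2)], giving spherical excess E = 0.9096 rad.
Area = E·R² = 0.9096 × (6378.14)² ≈ 37002639 km².

37002639 km²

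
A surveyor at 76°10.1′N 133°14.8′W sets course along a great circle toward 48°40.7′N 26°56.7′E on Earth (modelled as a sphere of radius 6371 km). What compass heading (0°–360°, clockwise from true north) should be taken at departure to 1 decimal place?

Δλ = 160.192° = 2.7959 rad.
y = sin Δλ · cos φ₂ = (0.3389)(0.6603) = 0.2238
x = cos φ₁ sin φ₂ − sin φ₁ cos φ₂ cos Δλ = (0.2391)(0.7510) − (0.9710)(0.6603)(-0.9408) = 0.7827
θ = atan2(y, x) = 15.95°, so the bearing is 16.0°.

16.0°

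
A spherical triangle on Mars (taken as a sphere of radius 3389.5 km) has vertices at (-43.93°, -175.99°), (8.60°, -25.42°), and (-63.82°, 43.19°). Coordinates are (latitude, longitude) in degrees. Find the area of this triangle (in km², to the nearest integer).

15991213 km²

Side lengths (central angles): a = 1.5459, b = 1.1850, c = 2.3803 rad; semiperimeter s = 2.5556.
By l'Huilier's theorem, tan(E/4) = √[tan(s/2) tan((s−a)/2) tan((s−b)/2) tan((s−c)/2)], giving spherical excess E = 1.3919 rad.
Area = E·R² = 1.3919 × (3389.5)² ≈ 15991213 km².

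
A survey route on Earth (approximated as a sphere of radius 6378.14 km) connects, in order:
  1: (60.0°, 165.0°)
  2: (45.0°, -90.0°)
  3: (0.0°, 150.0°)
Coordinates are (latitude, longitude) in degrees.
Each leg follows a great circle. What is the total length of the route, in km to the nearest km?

18848 km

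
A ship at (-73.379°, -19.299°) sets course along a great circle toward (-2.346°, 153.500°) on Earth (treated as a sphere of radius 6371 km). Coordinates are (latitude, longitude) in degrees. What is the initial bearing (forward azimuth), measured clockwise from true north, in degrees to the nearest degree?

173°

Δλ = 172.799° = 3.0159 rad.
y = sin Δλ · cos φ₂ = (0.1254)(0.9992) = 0.1252
x = cos φ₁ sin φ₂ − sin φ₁ cos φ₂ cos Δλ = (0.2860)(-0.0409) − (-0.9582)(0.9992)(-0.9921) = -0.9616
θ = atan2(y, x) = 172.58°, so the bearing is 173°.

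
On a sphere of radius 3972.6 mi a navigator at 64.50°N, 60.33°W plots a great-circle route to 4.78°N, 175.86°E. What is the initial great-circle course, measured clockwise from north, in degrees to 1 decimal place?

302.9°

With φ₁ = 1.1257, φ₂ = 0.0834, Δλ = -2.1609 rad, the forward-azimuth formula gives
θ = atan2( sin Δλ cos φ₂ , cos φ₁ sin φ₂ − sin φ₁ cos φ₂ cos Δλ ) = atan2(-0.8280, 0.5364) = -57.07°.
Adding 360° brings this into [0°, 360°): 302.9°.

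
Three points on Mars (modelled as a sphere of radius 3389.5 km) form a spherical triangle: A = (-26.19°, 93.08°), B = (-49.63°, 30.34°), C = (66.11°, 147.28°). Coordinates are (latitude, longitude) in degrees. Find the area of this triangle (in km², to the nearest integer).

12229936 km²

Side lengths (central angles): a = 2.5243, b = 1.7629, c = 0.9242 rad; semiperimeter s = 2.6057.
By l'Huilier's theorem, tan(E/4) = √[tan(s/2) tan((s−a)/2) tan((s−b)/2) tan((s−c)/2)], giving spherical excess E = 1.0645 rad.
Area = E·R² = 1.0645 × (3389.5)² ≈ 12229936 km².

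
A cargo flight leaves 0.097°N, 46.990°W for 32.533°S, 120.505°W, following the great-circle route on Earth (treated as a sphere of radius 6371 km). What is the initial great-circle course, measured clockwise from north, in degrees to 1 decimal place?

With φ₁ = 0.0017, φ₂ = -0.5678, Δλ = -1.2831 rad, the forward-azimuth formula gives
θ = atan2( sin Δλ cos φ₂ , cos φ₁ sin φ₂ − sin φ₁ cos φ₂ cos Δλ ) = atan2(-0.8084, -0.5382) = -123.65°.
Adding 360° brings this into [0°, 360°): 236.3°.

236.3°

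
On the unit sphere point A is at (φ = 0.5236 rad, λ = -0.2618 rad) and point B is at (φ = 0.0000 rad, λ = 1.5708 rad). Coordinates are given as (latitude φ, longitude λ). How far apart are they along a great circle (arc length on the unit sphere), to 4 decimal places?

1.7969

With latitudes φ₁ = 30.000°, φ₂ = 0.000° and longitude difference Δλ = 105.000°:
cos c = sin φ₁ sin φ₂ + cos φ₁ cos φ₂ cos Δλ = (0.5000)(0.0000) + (0.8660)(1.0000)(-0.2588) = -0.22415,
so c = arccos(-0.22415) = 1.79686 rad.
On the unit sphere the arc length equals the central angle: 1.7969.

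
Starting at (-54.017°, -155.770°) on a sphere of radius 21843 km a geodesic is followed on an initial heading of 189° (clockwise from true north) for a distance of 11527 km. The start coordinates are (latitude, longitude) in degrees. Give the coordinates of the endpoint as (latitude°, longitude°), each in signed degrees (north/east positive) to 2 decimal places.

-82.45°, 167.39°

Angular distance δ = d/R = 11527/21843 = 0.52772 rad; initial bearing θ = 3.2987 rad.
sin φ₂ = sin φ₁ cos δ + cos φ₁ sin δ cos θ = (-0.8092)(0.8640) + (0.5875)(0.5036)(-0.9877) = -0.9913, so φ₂ = -82.45°.
Δλ = atan2(sin θ sin δ cos φ₁, cos δ − sin φ₁ sin φ₂) = atan2(-0.0463, 0.0618) = -36.839°.
λ₂ = -155.770° − 36.839° = -192.61° → 167.39° after wrapping to (−180°, 180°].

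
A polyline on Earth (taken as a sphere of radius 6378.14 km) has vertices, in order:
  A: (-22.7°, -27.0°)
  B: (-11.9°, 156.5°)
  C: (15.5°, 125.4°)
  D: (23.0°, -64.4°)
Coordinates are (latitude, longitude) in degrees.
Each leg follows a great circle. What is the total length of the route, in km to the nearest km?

Leg A→B: central angle 2.5347 rad, distance 16167.0 km.
Leg B→C: central angle 0.7193 rad, distance 4587.6 km.
Leg C→D: central angle 2.4491 rad, distance 15620.8 km.
Total: 16167.0 + 4587.6 + 15620.8 ≈ 36375 km.

36375 km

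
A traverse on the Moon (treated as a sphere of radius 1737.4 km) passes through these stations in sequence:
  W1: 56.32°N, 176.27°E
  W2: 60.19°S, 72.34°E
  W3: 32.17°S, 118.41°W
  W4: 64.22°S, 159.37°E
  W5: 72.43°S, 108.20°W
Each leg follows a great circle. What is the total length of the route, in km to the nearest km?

Leg W1→W2: central angle 2.4790 rad, distance 4307.0 km.
Leg W2→W3: central angle 1.5222 rad, distance 2644.7 km.
Leg W3→W4: central angle 1.0130 rad, distance 1760.1 km.
Leg W4→W5: central angle 0.5493 rad, distance 954.3 km.
Total: 4307.0 + 2644.7 + 1760.1 + 954.3 ≈ 9666 km.

9666 km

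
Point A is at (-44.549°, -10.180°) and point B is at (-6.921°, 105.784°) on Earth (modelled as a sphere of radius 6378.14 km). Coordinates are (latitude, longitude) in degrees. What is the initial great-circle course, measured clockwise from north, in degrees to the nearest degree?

114°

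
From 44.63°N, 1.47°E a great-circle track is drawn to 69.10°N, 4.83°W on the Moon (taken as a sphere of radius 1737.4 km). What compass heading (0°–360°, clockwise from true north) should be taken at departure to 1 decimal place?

Δλ = -6.300° = -0.1100 rad.
y = sin Δλ · cos φ₂ = (-0.1097)(0.3567) = -0.0391
x = cos φ₁ sin φ₂ − sin φ₁ cos φ₂ cos Δλ = (0.7117)(0.9342) − (0.7025)(0.3567)(0.9940) = 0.4157
θ = atan2(y, x) = -5.38°; adding 360° gives 354.6°.

354.6°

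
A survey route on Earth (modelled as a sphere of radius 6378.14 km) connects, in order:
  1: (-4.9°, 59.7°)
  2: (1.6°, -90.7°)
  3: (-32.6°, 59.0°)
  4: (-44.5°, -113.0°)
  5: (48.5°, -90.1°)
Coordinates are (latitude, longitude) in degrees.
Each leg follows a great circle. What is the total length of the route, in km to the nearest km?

54088 km

Leg 1→2: central angle 2.6227 rad, distance 16727.9 km.
Leg 2→3: central angle 2.4070 rad, distance 15352.4 km.
Leg 3→4: central angle 1.7899 rad, distance 11416.5 km.
Leg 4→5: central angle 1.6605 rad, distance 10590.9 km.
Total: 16727.9 + 15352.4 + 11416.5 + 10590.9 ≈ 54088 km.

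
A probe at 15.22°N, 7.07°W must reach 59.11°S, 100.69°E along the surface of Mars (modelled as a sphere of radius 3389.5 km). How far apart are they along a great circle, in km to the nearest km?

6632 km

With latitudes φ₁ = 15.220°, φ₂ = -59.110° and longitude difference Δλ = 107.760°:
cos c = sin φ₁ sin φ₂ + cos φ₁ cos φ₂ cos Δλ = (0.2625)(-0.8582) + (0.9649)(0.5134)(-0.3050) = -0.37640,
so c = arccos(-0.37640) = 1.95670 rad.
Distance = R·c = 3389.5 × 1.9567 ≈ 6632 km.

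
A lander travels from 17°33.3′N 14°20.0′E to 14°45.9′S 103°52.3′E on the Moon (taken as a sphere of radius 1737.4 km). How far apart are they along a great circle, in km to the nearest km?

With latitudes φ₁ = 17.555°, φ₂ = -14.765° and longitude difference Δλ = 89.538°:
Haversine: a = sin²(Δφ/2) + cos φ₁ cos φ₂ sin²(Δλ/2) = 0.0775 + (0.9534)(0.9670)(0.4960) = 0.53472.
Central angle c = 2·arcsin(√a) = 1.64029 rad.
Distance = R·c = 1737.4 × 1.6403 ≈ 2850 km.

2850 km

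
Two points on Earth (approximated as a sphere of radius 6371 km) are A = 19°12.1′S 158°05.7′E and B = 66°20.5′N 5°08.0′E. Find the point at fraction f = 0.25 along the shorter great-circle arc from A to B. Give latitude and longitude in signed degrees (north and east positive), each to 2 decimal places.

The central angle between A and B is δ = 2.2637 rad.
With f = 0.25, the slerp weights are sin((1−f)δ)/sin δ = 1.2893 and sin(fδ)/sin δ = 0.6969.
Weighted sum of the unit vectors: (1.2893)·(-0.8762,0.3523,-0.3289) + (0.6969)·(0.3997,0.0359,0.9160) = (-0.8511, 0.4793, 0.2143).
Converting back: φ = atan2(z, √(x²+y²)) = 12.38°, λ = atan2(y, x) = 150.62°.

12.38°, 150.62°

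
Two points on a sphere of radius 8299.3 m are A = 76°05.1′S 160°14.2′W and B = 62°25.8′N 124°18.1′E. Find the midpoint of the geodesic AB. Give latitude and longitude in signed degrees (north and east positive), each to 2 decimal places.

-8.37°, 148.29°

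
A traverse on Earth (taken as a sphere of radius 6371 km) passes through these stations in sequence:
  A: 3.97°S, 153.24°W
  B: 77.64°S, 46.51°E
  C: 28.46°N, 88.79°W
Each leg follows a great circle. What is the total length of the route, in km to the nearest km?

24961 km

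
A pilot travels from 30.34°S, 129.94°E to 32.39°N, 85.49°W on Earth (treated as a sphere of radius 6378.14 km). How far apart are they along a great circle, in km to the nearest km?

Let φ₁ = -0.5295 rad, φ₂ = 0.5653 rad, and Δλ = 2.5232 rad.
cos c = sin φ₁ sin φ₂ + cos φ₁ cos φ₂ cos Δλ = (-0.5051)(0.5357) + (0.8630)(0.8444)(-0.8148) = -0.86441,
so c = arccos(-0.86441) = 2.61477 rad.
Distance = R·c = 6378.14 × 2.6148 ≈ 16677 km.

16677 km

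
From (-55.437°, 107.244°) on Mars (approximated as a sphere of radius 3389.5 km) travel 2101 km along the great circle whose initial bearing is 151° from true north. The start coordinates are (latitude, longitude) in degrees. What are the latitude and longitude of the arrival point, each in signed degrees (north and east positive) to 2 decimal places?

-73.44°, -171.51°

Angular distance δ = d/R = 2101/3389.5 = 0.61986 rad; initial bearing θ = 2.6354 rad.
sin φ₂ = sin φ₁ cos δ + cos φ₁ sin δ cos θ = (-0.8235)(0.8140) + (0.5673)(0.5809)(-0.8746) = -0.9585, so φ₂ = -73.44°.
Δλ = atan2(sin θ sin δ cos φ₁, cos δ − sin φ₁ sin φ₂) = atan2(0.1598, 0.0246) = 81.247°.
λ₂ = 107.244° + 81.247° = 188.49° → -171.51° after wrapping to (−180°, 180°].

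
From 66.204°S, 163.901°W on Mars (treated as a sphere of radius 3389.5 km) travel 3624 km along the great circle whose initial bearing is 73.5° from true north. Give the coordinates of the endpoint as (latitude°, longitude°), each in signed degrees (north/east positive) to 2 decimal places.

-19.85°, -100.55°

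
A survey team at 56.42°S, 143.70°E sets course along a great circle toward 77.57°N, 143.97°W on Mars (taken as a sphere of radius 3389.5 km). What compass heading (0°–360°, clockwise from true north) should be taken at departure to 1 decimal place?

With φ₁ = -0.9847, φ₂ = 1.3539, Δλ = 1.2624 rad, the forward-azimuth formula gives
θ = atan2( sin Δλ cos φ₂ , cos φ₁ sin φ₂ − sin φ₁ cos φ₂ cos Δλ ) = atan2(0.2051, 0.5946) = 19.03°.
So the initial bearing is 19.0°.

19.0°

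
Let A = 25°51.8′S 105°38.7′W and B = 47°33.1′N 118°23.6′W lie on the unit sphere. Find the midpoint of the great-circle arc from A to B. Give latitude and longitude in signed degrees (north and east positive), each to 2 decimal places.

10.91°, -111.11°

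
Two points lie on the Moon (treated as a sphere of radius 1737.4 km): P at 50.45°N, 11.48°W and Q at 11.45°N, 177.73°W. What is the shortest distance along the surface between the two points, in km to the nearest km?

Let φ₁ = 0.8805 rad, φ₂ = 0.1998 rad, and Δλ = -2.9016 rad.
cos c = sin φ₁ sin φ₂ + cos φ₁ cos φ₂ cos Δλ = (0.7711)(0.1985) + (0.6368)(0.9801)(-0.9713) = -0.45313,
so c = arccos(-0.45313) = 2.04107 rad.
Distance = R·c = 1737.4 × 2.0411 ≈ 3546 km.

3546 km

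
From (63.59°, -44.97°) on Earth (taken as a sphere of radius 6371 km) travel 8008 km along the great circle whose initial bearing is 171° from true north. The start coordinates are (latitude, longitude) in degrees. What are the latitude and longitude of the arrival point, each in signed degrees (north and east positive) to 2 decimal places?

-8.13°, -36.33°

Angular distance δ = d/R = 8008/6371 = 1.25695 rad; initial bearing θ = 2.9845 rad.
sin φ₂ = sin φ₁ cos δ + cos φ₁ sin δ cos θ = (0.8956)(0.3087) + (0.4448)(0.9512)(-0.9877) = -0.1414, so φ₂ = -8.13°.
Δλ = atan2(sin θ sin δ cos φ₁, cos δ − sin φ₁ sin φ₂) = atan2(0.0662, 0.4353) = 8.644°.
λ₂ = -44.970° + 8.644° = -36.33°.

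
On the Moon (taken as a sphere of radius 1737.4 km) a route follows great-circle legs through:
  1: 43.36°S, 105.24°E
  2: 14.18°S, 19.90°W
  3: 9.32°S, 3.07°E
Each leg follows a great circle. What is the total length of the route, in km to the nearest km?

3843 km

Leg 1→2: central angle 1.8106 rad, distance 3145.8 km.
Leg 2→3: central angle 0.4013 rad, distance 697.3 km.
Total: 3145.8 + 697.3 ≈ 3843 km.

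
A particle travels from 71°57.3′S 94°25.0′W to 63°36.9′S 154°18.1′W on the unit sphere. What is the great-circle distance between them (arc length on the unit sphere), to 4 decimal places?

0.4006

Let φ₁ = -1.2559 rad, φ₂ = -1.1103 rad, and Δλ = -1.0452 rad.
cos c = sin φ₁ sin φ₂ + cos φ₁ cos φ₂ cos Δλ = (-0.9508)(-0.8958) + (0.3098)(0.4444)(0.5017) = 0.92083,
so c = arccos(0.92083) = 0.40058 rad.
On the unit sphere the arc length equals the central angle: 0.4006.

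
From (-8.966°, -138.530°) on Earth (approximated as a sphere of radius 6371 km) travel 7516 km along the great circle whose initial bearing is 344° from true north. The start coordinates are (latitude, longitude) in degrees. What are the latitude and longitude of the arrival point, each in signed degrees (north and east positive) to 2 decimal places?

Angular distance δ = d/R = 7516/6371 = 1.17972 rad; initial bearing θ = 6.0039 rad.
sin φ₂ = sin φ₁ cos δ + cos φ₁ sin δ cos θ = (-0.1558)(0.3812) + (0.9878)(0.9245)(0.9613) = 0.8184, so φ₂ = 54.93°.
Δλ = atan2(sin θ sin δ cos φ₁, cos δ − sin φ₁ sin φ₂) = atan2(-0.2517, 0.5087) = -26.325°.
λ₂ = -138.530° − 26.325° = -164.86°.

54.93°, -164.86°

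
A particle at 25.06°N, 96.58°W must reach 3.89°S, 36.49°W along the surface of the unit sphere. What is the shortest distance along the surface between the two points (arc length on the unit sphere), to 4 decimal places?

In radians: φ₁ = 0.4374, φ₂ = -0.0679, Δλ = 60.090° = 1.0488 rad.
Haversine: a = sin²(Δφ/2) + cos φ₁ cos φ₂ sin²(Δλ/2) = 0.0625 + (0.9059)(0.9977)(0.2507) = 0.28904.
Central angle c = 2·arcsin(√a) = 1.13523 rad.
On the unit sphere the arc length equals the central angle: 1.1352.

1.1352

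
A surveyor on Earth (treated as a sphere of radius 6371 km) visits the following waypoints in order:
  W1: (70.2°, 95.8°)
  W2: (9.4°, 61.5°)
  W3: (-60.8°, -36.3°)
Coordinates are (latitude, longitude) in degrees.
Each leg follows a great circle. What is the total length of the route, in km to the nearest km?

18519 km

Leg W1→W2: central angle 1.1266 rad, distance 7177.5 km.
Leg W2→W3: central angle 1.7802 rad, distance 11341.8 km.
Total: 7177.5 + 11341.8 ≈ 18519 km.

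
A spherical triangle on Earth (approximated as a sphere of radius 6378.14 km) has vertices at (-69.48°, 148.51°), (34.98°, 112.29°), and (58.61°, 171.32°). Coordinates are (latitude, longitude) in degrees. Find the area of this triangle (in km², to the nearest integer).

Side lengths (central angles): a = 0.7827, b = 2.2539, c = 1.8810 rad; semiperimeter s = 2.4588.
By l'Huilier's theorem, tan(E/4) = √[tan(s/2) tan((s−a)/2) tan((s−b)/2) tan((s−c)/2)], giving spherical excess E = 1.1993 rad.
Area = E·R² = 1.1993 × (6378.14)² ≈ 48787122 km².

48787122 km²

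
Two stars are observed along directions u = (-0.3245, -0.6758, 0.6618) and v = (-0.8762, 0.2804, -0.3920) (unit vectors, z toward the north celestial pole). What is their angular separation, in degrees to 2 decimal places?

99.47°

u·v = -0.1646; |u| = 1.0000, |v| = 1.0000.
cos θ = (u·v)/(|u||v|) = -0.1646, so θ = 99.47°.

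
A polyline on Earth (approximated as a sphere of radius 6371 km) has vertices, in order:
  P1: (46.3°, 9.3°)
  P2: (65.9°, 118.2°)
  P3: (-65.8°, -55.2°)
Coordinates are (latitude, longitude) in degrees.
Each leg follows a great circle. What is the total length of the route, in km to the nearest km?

Leg P1→P2: central angle 0.9660 rad, distance 6154.6 km.
Leg P2→P3: central angle 3.0945 rad, distance 19714.8 km.
Total: 6154.6 + 19714.8 ≈ 25869 km.

25869 km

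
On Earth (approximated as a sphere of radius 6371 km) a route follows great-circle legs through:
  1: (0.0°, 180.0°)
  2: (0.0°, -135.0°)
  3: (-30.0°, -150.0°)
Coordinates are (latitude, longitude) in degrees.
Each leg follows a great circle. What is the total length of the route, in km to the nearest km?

Leg 1→2: central angle 0.7854 rad, distance 5003.8 km.
Leg 2→3: central angle 0.5799 rad, distance 3694.6 km.
Total: 5003.8 + 3694.6 ≈ 8698 km.

8698 km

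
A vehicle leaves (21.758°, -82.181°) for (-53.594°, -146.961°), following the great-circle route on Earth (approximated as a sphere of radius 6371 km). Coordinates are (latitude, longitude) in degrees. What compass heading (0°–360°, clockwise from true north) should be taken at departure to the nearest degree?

213°

With φ₁ = 0.3797, φ₂ = -0.9354, Δλ = -1.1306 rad, the forward-azimuth formula gives
θ = atan2( sin Δλ cos φ₂ , cos φ₁ sin φ₂ − sin φ₁ cos φ₂ cos Δλ ) = atan2(-0.5369, -0.8412) = -147.45°.
Adding 360° brings this into [0°, 360°): 213°.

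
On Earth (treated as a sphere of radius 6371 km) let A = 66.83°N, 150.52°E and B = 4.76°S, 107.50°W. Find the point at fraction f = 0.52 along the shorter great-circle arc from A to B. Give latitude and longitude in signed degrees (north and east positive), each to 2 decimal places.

Central angle δ = 1.7291 rad. Interpolating on the sphere with fraction f = 0.52:
P = [sin((1−f)δ)·A + sin(fδ)·B] / sin δ = 0.7473·A + 0.7927·B in Cartesian coordinates,
giving P = (-0.4935, -0.6087, 0.6212), i.e. latitude 38.40°, longitude -129.03°.

38.40°, -129.03°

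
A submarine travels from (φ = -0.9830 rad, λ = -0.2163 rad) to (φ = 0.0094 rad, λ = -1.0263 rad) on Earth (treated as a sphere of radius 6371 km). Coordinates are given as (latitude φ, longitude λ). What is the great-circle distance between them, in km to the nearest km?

7562 km

In radians: φ₁ = -0.9830, φ₂ = 0.0094, Δλ = -46.410° = -0.8100 rad.
Haversine: a = sin²(Δφ/2) + cos φ₁ cos φ₂ sin²(Δλ/2) = 0.2267 + (0.5545)(1.0000)(0.1553) = 0.31275.
Central angle c = 2·arcsin(√a) = 1.18693 rad.
Distance = R·c = 6371 × 1.1869 ≈ 7562 km.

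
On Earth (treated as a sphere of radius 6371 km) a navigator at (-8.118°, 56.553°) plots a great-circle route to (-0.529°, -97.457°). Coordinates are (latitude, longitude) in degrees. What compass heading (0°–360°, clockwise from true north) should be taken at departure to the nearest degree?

253°

Δλ = -154.010° = -2.6880 rad.
y = sin Δλ · cos φ₂ = (-0.4382)(1.0000) = -0.4382
x = cos φ₁ sin φ₂ − sin φ₁ cos φ₂ cos Δλ = (0.9900)(-0.0092) − (-0.1412)(1.0000)(-0.8989) = -0.1361
θ = atan2(y, x) = -107.25°; adding 360° gives 253°.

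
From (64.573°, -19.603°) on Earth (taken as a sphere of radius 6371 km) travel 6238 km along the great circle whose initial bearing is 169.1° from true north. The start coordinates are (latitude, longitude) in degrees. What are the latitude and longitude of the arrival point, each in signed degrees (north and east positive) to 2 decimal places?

Angular distance δ = d/R = 6238/6371 = 0.97912 rad; initial bearing θ = 2.9514 rad.
sin φ₂ = sin φ₁ cos δ + cos φ₁ sin δ cos θ = (0.9031)(0.5577) + (0.4294)(0.8300)(-0.9820) = 0.1538, so φ₂ = 8.85°.
Δλ = atan2(sin θ sin δ cos φ₁, cos δ − sin φ₁ sin φ₂) = atan2(0.0674, 0.4189) = 9.140°.
λ₂ = -19.603° + 9.140° = -10.46°.

8.85°, -10.46°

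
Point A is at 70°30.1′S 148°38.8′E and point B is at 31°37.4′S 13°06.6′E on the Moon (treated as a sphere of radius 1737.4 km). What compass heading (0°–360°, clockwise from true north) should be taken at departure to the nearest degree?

219°

Δλ = -135.537° = -2.3656 rad.
y = sin Δλ · cos φ₂ = (-0.7005)(0.8515) = -0.5964
x = cos φ₁ sin φ₂ − sin φ₁ cos φ₂ cos Δλ = (0.3338)(-0.5243) − (-0.9427)(0.8515)(-0.7137) = -0.7479
θ = atan2(y, x) = -141.43°; adding 360° gives 219°.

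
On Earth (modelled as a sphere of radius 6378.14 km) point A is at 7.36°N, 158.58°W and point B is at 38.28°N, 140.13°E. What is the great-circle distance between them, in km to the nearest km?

7018 km

With latitudes φ₁ = 7.360°, φ₂ = 38.280° and longitude difference Δλ = -61.290°:
Haversine: a = sin²(Δφ/2) + cos φ₁ cos φ₂ sin²(Δλ/2) = 0.0711 + (0.9918)(0.7850)(0.2598) = 0.27333.
Central angle c = 2·arcsin(√a) = 1.10028 rad.
Distance = R·c = 6378.14 × 1.1003 ≈ 7018 km.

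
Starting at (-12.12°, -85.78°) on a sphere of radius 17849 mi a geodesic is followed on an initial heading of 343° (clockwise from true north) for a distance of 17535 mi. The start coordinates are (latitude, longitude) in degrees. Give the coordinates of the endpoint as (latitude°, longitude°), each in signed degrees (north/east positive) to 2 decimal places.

41.39°, -104.70°

Angular distance δ = d/R = 17535/17849 = 0.98241 rad; initial bearing θ = 5.9865 rad.
sin φ₂ = sin φ₁ cos δ + cos φ₁ sin δ cos θ = (-0.2100)(0.5550) + (0.9777)(0.8318)(0.9563) = 0.6612, so φ₂ = 41.39°.
Δλ = atan2(sin θ sin δ cos φ₁, cos δ − sin φ₁ sin φ₂) = atan2(-0.2378, 0.6939) = -18.917°.
λ₂ = -85.780° − 18.917° = -104.70°.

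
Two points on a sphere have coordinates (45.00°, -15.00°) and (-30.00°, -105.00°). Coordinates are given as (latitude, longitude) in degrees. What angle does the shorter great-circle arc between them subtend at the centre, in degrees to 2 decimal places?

Let φ₁ = 0.7854 rad, φ₂ = -0.5236 rad, and Δλ = -1.5708 rad.
cos c = sin φ₁ sin φ₂ + cos φ₁ cos φ₂ cos Δλ = (0.7071)(-0.5000) + (0.7071)(0.8660)(-0.0000) = -0.35355,
so c = arccos(-0.35355) = 1.93216 rad.
So the angular separation is 110.70°.

110.70°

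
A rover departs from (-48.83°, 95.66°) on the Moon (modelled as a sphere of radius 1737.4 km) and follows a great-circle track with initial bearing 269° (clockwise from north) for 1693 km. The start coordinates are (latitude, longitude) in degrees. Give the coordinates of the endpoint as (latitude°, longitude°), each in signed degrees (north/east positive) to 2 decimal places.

-25.61°, 29.11°

Angular distance δ = d/R = 1693/1737.4 = 0.97444 rad; initial bearing θ = 4.6949 rad.
sin φ₂ = sin φ₁ cos δ + cos φ₁ sin δ cos θ = (-0.7528)(0.5616) + (0.6583)(0.8274)(-0.0175) = -0.4323, so φ₂ = -25.61°.
Δλ = atan2(sin θ sin δ cos φ₁, cos δ − sin φ₁ sin φ₂) = atan2(-0.5446, 0.2362) = -66.550°.
λ₂ = 95.660° − 66.550° = 29.11°.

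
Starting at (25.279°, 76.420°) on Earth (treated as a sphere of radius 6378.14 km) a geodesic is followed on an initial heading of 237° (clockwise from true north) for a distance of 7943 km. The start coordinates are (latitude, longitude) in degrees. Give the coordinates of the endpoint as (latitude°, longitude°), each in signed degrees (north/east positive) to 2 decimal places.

-19.27°, 19.09°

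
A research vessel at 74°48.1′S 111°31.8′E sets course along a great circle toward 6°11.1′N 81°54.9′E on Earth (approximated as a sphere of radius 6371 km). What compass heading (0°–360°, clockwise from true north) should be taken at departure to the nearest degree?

Δλ = -29.615° = -0.5169 rad.
y = sin Δλ · cos φ₂ = (-0.4942)(0.9942) = -0.4913
x = cos φ₁ sin φ₂ − sin φ₁ cos φ₂ cos Δλ = (0.2622)(0.1077) − (-0.9650)(0.9942)(0.8694) = 0.8623
θ = atan2(y, x) = -29.67°; adding 360° gives 330°.

330°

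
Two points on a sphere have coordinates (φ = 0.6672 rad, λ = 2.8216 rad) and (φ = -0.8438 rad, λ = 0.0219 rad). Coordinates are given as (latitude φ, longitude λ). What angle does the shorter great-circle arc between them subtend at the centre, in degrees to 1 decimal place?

162.6°

Let φ₁ = 0.6672 rad, φ₂ = -0.8438 rad, and Δλ = -2.7997 rad.
Haversine: a = sin²(Δφ/2) + cos φ₁ cos φ₂ sin²(Δλ/2) = 0.4701 + (0.7856)(0.6646)(0.9711) = 0.97711.
Central angle c = 2·arcsin(√a) = 2.83787 rad.
So the angular separation is 162.6°.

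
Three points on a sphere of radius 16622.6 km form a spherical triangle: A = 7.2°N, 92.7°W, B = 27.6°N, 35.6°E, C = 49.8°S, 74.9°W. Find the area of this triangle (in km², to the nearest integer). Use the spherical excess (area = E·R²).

534065238 km²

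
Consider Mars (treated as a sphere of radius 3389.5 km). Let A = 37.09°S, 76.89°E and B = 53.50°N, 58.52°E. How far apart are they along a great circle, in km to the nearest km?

In radians: φ₁ = -0.6473, φ₂ = 0.9338, Δλ = -18.370° = -0.3206 rad.
cos c = sin φ₁ sin φ₂ + cos φ₁ cos φ₂ cos Δλ = (-0.6031)(0.8039) + (0.7977)(0.5948)(0.9490) = -0.03448,
so c = arccos(-0.03448) = 1.60528 rad.
Distance = R·c = 3389.5 × 1.6053 ≈ 5441 km.

5441 km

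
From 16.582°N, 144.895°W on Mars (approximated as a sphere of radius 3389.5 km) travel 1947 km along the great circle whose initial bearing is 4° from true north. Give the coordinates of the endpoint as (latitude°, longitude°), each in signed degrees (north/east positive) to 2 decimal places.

Angular distance δ = d/R = 1947/3389.5 = 0.57442 rad; initial bearing θ = 0.0698 rad.
sin φ₂ = sin φ₁ cos δ + cos φ₁ sin δ cos θ = (0.2854)(0.8395) + (0.9584)(0.5433)(0.9976) = 0.7591, so φ₂ = 49.38°.
Δλ = atan2(sin θ sin δ cos φ₁, cos δ − sin φ₁ sin φ₂) = atan2(0.0363, 0.6229) = 3.338°.
λ₂ = -144.895° + 3.338° = -141.56°.

49.38°, -141.56°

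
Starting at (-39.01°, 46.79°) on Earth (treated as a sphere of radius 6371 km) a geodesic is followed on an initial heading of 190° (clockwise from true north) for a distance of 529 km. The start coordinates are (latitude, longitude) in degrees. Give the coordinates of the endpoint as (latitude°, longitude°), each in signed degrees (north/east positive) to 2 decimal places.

-43.69°, 45.65°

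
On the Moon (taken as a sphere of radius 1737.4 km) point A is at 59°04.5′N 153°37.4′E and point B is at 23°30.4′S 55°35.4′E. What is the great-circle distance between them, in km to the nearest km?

3459 km

Let φ₁ = 1.0311 rad, φ₂ = -0.4103 rad, and Δλ = -1.7110 rad.
cos c = sin φ₁ sin φ₂ + cos φ₁ cos φ₂ cos Δλ = (0.8578)(-0.3989) + (0.5139)(0.9170)(-0.1397) = -0.40801,
so c = arccos(-0.40801) = 1.99107 rad.
Distance = R·c = 1737.4 × 1.9911 ≈ 3459 km.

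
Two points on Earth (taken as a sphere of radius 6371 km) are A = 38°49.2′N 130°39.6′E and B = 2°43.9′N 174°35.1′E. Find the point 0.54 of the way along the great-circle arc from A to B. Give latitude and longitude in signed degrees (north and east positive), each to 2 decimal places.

Central angle δ = 0.9392 rad. Interpolating on the sphere with fraction f = 0.54:
P = [sin((1−f)δ)·A + sin(fδ)·B] / sin δ = 0.5188·A + 0.6018·B in Cartesian coordinates,
giving P = (-0.8618, 0.3634, 0.3539), i.e. latitude 20.73°, longitude 157.14°.

20.73°, 157.14°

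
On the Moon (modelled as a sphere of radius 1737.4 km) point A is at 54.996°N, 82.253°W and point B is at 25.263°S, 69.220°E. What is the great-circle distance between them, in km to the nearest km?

4356 km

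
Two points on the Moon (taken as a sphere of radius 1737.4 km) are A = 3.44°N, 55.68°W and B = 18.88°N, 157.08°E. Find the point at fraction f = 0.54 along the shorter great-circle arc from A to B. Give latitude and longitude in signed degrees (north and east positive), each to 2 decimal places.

35.63°, -130.93°

Central angle δ = 2.4573 rad. Interpolating on the sphere with fraction f = 0.54:
P = [sin((1−f)δ)·A + sin(fδ)·B] / sin δ = 1.4309·A + 1.5351·B in Cartesian coordinates,
giving P = (-0.5325, -0.6140, 0.5826), i.e. latitude 35.63°, longitude -130.93°.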